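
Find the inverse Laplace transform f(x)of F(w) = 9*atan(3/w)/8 9*sin(3*x)/(8*x)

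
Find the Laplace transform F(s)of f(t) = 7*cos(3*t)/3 7*s/(3*(s^2 + 9))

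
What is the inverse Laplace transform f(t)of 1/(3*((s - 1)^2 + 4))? exp(t)*sin(2*t)/6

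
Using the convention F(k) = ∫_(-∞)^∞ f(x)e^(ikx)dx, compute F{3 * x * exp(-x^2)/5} 3 * I * sqrt(pi) * k * exp(-k^2/4)/10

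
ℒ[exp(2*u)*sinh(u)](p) 1/((p - 2)^2 - 1)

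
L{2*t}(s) 2/s^2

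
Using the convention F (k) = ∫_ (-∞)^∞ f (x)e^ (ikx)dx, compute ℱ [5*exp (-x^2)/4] 5*sqrt (pi)*exp (-k^2/4)/4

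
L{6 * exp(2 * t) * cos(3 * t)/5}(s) 6 * (s - 2)/(5 * ((s - 2)^2 + 9))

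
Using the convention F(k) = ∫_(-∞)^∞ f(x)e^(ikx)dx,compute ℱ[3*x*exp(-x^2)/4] 3*I*sqrt(pi)*k*exp(-k^2/4)/8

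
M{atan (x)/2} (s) -pi * sec (pi * s/2)/ (4 * s)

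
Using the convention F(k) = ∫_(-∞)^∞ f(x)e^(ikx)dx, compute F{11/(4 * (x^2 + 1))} 11 * pi * exp(-Abs(k))/4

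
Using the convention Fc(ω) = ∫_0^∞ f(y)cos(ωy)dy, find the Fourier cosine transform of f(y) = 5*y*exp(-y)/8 5*(1 - ω^2)/(8*(ω^2 + 1)^2)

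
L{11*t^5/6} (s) 220/s^6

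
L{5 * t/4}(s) 5/(4 * s^2)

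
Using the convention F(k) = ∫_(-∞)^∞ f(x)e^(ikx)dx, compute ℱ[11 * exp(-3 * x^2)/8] 11 * sqrt(3) * sqrt(pi) * exp(-k^2/12)/24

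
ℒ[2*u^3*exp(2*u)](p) 12/(p - 2)^4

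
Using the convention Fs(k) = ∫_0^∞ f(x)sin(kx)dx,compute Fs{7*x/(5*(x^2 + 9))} 7*pi*exp(-3*k)/10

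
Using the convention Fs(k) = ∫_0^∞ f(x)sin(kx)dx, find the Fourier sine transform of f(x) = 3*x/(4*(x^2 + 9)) 3*pi*exp(-3*k)/8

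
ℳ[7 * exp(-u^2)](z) 7 * gamma(z/2)/2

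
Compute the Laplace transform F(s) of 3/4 3/(4*s) 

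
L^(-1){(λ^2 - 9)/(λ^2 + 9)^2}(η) η*cos(3*η)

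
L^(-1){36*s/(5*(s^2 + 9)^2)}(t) 6*t*sin(3*t)/5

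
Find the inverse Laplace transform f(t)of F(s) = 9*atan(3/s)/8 9*sin(3*t)/(8*t)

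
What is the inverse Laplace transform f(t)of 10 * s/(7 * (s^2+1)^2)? 5 * t * sin(t)/7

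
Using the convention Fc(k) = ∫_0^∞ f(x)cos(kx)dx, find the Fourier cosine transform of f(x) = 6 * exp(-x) 6/(k^2 + 1)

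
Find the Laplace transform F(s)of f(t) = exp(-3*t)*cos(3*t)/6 (s + 3)/(6*((s + 3)^2 + 9))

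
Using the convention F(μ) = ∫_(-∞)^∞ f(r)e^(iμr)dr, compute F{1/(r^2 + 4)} pi*exp(-2*Abs(μ))/2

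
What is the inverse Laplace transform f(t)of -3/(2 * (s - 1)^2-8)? -3 * exp(t) * sinh(2 * t)/4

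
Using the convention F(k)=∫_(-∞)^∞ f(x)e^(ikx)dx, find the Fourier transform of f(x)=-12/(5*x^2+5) -12*pi*exp(-Abs(k))/5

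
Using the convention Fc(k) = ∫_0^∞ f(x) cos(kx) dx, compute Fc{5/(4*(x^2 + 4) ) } 5*pi*exp(-2*k) /16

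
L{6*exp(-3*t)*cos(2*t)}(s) 6*(s+3)/((s+3)^2+4)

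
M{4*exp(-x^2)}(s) 2*gamma(s/2)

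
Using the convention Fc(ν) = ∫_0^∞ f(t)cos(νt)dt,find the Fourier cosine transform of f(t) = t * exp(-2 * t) (4 - ν^2)/(ν^2 + 4)^2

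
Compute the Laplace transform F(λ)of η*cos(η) (λ^2 - 1)/(λ^2+1)^2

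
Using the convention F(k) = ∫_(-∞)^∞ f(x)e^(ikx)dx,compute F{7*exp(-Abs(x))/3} 14/(3*(k^2 + 1))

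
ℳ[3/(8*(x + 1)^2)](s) -3*pi*(s - 1)/(8*sin(pi*s))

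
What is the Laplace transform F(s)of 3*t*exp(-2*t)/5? 3/(5*(s + 2)^2)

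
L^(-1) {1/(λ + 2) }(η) exp(-2 * η) 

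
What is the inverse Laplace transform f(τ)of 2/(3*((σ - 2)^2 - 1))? 2*exp(2*τ)*sinh(τ)/3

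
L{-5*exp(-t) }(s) -5/(s + 1) 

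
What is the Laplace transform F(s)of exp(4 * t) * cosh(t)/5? (s - 4)/(5 * ((s - 4)^2 - 1))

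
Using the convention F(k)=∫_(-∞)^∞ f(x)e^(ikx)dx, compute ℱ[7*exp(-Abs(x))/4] 7/(2*(k^2 + 1))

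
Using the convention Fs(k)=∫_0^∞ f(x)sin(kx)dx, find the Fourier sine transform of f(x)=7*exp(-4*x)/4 7*k/(4*(k^2 + 16))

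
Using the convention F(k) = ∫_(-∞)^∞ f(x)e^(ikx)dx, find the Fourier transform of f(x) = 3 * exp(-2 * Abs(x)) 12/(k^2 + 4)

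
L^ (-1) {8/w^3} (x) 4*x^2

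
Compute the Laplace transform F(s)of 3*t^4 72/s^5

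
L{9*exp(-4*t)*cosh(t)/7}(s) 9*(s + 4)/(7*((s + 4)^2 - 1))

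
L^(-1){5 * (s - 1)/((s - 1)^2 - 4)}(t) 5 * exp(t) * cosh(2 * t)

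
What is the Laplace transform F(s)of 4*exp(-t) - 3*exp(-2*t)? 4/(s + 1) - 3/(s + 2)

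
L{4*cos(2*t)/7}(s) 4*s/(7*(s^2 + 4))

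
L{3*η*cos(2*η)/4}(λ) 3*(λ^2-4)/(4*(λ^2 + 4)^2)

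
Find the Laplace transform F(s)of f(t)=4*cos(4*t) 4*s/(s^2+16)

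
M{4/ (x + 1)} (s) 4*pi*csc (pi*s)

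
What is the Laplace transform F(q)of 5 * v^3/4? 15/(2 * q^4)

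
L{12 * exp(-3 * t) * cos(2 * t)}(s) 12 * (s+3)/((s+3)^2+4)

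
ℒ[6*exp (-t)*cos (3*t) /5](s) 6*(s + 1) / (5*( (s + 1) ^2 + 9) ) 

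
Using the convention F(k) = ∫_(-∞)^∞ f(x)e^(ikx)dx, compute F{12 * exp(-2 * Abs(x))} 48/(k^2+4)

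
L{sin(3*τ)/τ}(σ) atan(3/σ)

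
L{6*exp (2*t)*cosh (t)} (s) 6*(s - 2)/ ( (s - 2)^2-1)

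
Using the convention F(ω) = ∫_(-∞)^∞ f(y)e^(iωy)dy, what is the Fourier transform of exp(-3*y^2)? sqrt(3)*sqrt(pi)*exp(-ω^2/12)/3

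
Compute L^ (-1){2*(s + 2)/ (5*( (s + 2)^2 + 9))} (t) 2*exp (-2*t)*cos (3*t)/5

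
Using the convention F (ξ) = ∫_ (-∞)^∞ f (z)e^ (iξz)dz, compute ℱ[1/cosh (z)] pi/cosh (pi*ξ/2)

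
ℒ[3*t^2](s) 6/s^3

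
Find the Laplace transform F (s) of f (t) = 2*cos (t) 2*s/ (s^2 + 1) 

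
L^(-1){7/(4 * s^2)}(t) 7 * t/4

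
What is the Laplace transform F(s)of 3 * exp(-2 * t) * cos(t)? 3 * (s + 2)/((s + 2)^2 + 1)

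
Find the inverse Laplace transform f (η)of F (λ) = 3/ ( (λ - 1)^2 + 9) exp (η) * sin (3 * η)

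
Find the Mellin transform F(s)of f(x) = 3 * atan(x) -3 * pi * sec(pi * s/2)/(2 * s)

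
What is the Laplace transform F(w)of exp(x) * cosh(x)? (w - 1)/(w * (w - 2))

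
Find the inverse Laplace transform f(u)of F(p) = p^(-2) u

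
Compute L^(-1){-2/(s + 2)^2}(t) -2*t*exp(-2*t)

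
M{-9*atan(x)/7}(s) 9*pi*sec(pi*s/2)/(14*s)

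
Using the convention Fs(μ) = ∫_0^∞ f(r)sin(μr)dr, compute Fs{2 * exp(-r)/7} 2 * μ/(7 * (μ^2 + 1))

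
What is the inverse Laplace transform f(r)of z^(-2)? r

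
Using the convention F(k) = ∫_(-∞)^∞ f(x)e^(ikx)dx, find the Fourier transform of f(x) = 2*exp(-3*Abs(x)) 12/(k^2 + 9)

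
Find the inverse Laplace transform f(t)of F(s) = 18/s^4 3 * t^3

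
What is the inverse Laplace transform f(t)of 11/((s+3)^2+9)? 11 * exp(-3 * t) * sin(3 * t)/3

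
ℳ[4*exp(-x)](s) 4*gamma(s)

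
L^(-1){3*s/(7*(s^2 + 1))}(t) 3*cos(t)/7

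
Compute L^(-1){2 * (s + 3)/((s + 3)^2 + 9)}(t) 2 * exp(-3 * t) * cos(3 * t)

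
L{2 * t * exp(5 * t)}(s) 2/(s - 5)^2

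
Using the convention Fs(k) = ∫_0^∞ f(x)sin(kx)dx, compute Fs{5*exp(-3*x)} 5*k/(k^2 + 9)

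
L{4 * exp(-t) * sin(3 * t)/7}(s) 12/(7 * ((s + 1)^2 + 9))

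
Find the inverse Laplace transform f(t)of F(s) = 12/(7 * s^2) 12 * t/7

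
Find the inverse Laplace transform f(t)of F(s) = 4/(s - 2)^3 2 * t^2 * exp(2 * t)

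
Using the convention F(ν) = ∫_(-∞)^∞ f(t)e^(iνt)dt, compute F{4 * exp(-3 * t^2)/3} 4 * sqrt(3) * sqrt(pi) * exp(-ν^2/12)/9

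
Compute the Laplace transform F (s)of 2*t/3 2/ (3*s^2)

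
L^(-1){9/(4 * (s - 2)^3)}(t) 9 * t^2 * exp(2 * t)/8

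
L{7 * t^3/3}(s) 14/s^4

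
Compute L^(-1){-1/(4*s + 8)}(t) -exp(-2*t)/4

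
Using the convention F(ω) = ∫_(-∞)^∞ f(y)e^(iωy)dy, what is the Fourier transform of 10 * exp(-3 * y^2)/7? 10 * sqrt(3) * sqrt(pi) * exp(-ω^2/12)/21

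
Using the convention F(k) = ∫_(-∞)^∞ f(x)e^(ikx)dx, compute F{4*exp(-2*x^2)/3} 2*sqrt(2)*sqrt(pi)*exp(-k^2/8)/3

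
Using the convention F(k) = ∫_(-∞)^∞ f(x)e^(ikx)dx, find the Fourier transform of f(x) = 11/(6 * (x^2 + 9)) 11 * pi * exp(-3 * Abs(k))/18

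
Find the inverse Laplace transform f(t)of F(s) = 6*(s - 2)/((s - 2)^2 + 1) 6*exp(2*t)*cos(t)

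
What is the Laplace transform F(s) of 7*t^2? 14/s^3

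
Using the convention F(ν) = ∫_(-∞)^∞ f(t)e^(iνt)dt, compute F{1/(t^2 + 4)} pi*exp(-2*Abs(ν))/2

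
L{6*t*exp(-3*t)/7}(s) 6/(7*(s + 3)^2)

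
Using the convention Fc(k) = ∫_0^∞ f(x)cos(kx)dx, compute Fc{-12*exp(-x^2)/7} -6*sqrt(pi)*exp(-k^2/4)/7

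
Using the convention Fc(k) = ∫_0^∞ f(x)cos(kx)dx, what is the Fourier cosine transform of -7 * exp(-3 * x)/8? -21/(8 * k^2 + 72)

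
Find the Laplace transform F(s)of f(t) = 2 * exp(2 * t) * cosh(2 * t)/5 2 * (s - 2)/(5 * s * (s - 4))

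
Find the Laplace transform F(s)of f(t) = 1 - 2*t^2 1/s - 4/s^3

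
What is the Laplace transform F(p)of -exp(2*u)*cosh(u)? (2 - p)/((p - 2)^2 - 1)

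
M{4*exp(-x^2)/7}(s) 2*gamma(s/2)/7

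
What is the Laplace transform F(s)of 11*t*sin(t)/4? 11*s/(2*(s^2 + 1)^2)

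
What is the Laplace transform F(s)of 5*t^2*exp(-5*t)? 10/(s+5)^3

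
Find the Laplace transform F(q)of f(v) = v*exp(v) (q - 1)^(-2)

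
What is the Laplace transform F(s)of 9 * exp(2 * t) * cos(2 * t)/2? 9 * (s - 2)/(2 * ((s - 2)^2 + 4))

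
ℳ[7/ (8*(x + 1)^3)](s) 7*pi*(s - 2)*(s - 1)/ (16*sin (pi*s))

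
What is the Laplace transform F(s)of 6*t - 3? 6/s^2-3/s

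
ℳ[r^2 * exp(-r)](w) gamma(w + 2)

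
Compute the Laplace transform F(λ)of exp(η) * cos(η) (λ - 1)/((λ - 1)^2 + 1)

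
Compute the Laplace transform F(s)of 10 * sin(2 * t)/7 20/(7 * (s^2 + 4))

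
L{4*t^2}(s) 8/s^3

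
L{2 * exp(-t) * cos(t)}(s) 2 * (s + 1)/((s + 1)^2 + 1)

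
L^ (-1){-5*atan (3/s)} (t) -5*sin (3*t)/t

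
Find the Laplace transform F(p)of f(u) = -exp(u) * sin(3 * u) -3/((p - 1)^2 + 9)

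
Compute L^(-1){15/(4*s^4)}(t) 5*t^3/8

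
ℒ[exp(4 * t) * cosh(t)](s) (s - 4)/((s - 4)^2 - 1)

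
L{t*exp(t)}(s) (s - 1)^(-2)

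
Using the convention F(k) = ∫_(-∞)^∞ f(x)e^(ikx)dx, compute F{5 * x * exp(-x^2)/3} 5 * I * sqrt(pi) * k * exp(-k^2/4)/6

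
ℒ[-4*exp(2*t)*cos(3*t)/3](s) 4*(2 - s)/(3*((s - 2)^2 + 9))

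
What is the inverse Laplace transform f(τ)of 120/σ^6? τ^5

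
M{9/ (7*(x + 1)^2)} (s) -9*pi*(s - 1)/ (7*sin (pi*s))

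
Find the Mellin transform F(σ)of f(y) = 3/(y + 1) 3 * pi * csc(pi * σ)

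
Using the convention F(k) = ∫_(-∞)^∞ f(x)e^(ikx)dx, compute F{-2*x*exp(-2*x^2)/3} -sqrt(2)*I*sqrt(pi)*k*exp(-k^2/8)/12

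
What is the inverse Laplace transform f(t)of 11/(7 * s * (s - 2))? 11 * exp(t) * sinh(t)/7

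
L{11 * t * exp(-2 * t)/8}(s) 11/(8 * (s + 2)^2)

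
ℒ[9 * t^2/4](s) 9/(2 * s^3)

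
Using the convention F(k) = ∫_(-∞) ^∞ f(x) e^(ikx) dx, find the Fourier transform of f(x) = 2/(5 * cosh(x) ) 2 * pi/(5 * cosh(pi * k/2) ) 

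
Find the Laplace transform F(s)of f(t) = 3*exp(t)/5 3/(5*(s - 1))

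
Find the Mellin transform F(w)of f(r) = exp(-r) gamma(w)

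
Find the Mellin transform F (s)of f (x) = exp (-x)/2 gamma (s)/2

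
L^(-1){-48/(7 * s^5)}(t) -2 * t^4/7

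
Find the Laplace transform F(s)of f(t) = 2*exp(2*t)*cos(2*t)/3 2*(s - 2)/(3*((s - 2)^2+4))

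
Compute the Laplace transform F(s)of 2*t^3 12/s^4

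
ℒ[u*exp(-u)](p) (p + 1) ^(-2) 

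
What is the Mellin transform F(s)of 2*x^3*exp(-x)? 2*gamma(s + 3)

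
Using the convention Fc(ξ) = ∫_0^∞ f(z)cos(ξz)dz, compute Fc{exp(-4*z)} 4/(ξ^2 + 16)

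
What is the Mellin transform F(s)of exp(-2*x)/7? gamma(s)/(7*2^s)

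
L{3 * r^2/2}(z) 3/z^3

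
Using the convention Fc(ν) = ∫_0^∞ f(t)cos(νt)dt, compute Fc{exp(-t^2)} sqrt(pi) * exp(-ν^2/4)/2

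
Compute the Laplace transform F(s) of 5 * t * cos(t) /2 5 * (s^2 - 1) /(2 * (s^2 + 1) ^2) 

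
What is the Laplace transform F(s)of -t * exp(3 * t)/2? -1/(2 * (s - 3)^2)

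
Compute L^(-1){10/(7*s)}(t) 10/7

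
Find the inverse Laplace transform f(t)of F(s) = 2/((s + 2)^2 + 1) 2*exp(-2*t)*sin(t)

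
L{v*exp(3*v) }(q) (q - 3) ^(-2) 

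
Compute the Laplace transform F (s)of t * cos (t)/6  (s^2-1)/ (6 * (s^2 + 1)^2)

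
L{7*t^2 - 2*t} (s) 14/s^3 - 2/s^2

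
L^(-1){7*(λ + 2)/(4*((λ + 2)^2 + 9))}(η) 7*exp(-2*η)*cos(3*η)/4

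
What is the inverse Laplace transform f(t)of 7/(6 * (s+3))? 7 * exp(-3 * t)/6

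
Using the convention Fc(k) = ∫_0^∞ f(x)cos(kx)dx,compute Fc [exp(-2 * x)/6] 1/(3 * (k^2 + 4))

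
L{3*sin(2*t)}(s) 6/(s^2+4)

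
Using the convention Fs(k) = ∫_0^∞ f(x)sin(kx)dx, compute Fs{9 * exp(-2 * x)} 9 * k/(k^2 + 4)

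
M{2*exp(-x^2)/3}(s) gamma(s/2)/3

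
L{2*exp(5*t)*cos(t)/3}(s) 2*(s - 5)/(3*((s - 5)^2 + 1))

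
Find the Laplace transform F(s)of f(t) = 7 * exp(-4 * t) 7/(s + 4)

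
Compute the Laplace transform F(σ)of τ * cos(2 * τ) (σ^2 - 4)/(σ^2 + 4)^2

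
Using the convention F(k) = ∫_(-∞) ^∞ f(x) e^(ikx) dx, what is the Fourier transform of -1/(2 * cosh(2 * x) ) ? -pi/(4 * cosh(pi * k/4) ) 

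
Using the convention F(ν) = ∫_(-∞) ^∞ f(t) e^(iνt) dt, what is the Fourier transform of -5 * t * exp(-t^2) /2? -5 * I * sqrt(pi) * ν * exp(-ν^2/4) /4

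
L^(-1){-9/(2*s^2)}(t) -9*t/2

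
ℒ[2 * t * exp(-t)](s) 2/(s + 1)^2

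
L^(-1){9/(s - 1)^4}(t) 3*t^3*exp(t)/2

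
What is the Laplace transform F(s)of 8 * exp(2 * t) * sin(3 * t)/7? 24/(7 * ((s - 2)^2 + 9))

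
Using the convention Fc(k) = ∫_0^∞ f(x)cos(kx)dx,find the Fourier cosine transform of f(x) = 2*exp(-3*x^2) sqrt(3)*sqrt(pi)*exp(-k^2/12)/3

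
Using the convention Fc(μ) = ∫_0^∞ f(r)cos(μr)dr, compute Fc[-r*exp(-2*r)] (μ^2 - 4)/(μ^2 + 4)^2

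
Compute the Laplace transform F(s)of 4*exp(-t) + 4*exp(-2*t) 4/(s + 1) + 4/(s + 2)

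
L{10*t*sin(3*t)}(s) 60*s/(s^2 + 9)^2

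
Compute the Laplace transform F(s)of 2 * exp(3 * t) 2/(s - 3)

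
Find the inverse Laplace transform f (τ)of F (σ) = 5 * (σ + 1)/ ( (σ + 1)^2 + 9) 5 * exp (-τ) * cos (3 * τ)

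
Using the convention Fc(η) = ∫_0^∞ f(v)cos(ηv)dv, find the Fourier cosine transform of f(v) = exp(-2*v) 2/(η^2 + 4)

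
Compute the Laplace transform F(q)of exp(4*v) 1/(q - 4)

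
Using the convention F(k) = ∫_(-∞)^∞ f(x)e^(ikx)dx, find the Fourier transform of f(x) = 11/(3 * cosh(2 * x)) 11 * pi/(6 * cosh(pi * k/4))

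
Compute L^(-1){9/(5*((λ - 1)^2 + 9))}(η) 3*exp(η)*sin(3*η)/5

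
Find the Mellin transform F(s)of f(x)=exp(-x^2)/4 gamma(s/2)/8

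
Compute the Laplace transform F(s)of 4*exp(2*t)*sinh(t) 4/((s - 2)^2 - 1)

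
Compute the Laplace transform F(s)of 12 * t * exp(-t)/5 12/(5 * (s + 1)^2)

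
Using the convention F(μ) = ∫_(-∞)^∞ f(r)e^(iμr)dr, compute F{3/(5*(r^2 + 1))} 3*pi*exp(-Abs(μ))/5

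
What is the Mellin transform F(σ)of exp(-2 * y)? gamma(σ)/2^σ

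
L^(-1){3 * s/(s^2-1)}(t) 3 * cosh(t)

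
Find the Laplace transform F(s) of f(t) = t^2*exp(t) 2/(s - 1) ^3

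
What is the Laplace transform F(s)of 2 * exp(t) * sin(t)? 2/((s - 1)^2+1)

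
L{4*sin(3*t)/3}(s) 4/(s^2 + 9)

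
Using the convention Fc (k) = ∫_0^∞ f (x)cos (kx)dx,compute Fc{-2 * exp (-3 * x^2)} -sqrt (3) * sqrt (pi) * exp (-k^2/12)/3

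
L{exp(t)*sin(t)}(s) 1/((s - 1)^2 + 1)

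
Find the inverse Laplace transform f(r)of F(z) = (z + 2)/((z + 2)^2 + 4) exp(-2 * r) * cos(2 * r)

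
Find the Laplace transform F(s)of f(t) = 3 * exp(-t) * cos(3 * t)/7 3 * (s+1)/(7 * ((s+1)^2+9))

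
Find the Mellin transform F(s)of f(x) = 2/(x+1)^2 -2 * pi * (s - 1)/sin(pi * s)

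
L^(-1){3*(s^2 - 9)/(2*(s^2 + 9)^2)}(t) 3*t*cos(3*t)/2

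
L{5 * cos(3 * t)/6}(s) 5 * s/(6 * (s^2 + 9))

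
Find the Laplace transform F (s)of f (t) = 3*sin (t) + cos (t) s/ (s^2 + 1) + 3/ (s^2 + 1)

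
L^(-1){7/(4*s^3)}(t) 7*t^2/8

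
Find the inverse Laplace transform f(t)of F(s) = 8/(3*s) 8/3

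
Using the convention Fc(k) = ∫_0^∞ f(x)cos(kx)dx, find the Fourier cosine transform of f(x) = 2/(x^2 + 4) pi*exp(-2*k)/2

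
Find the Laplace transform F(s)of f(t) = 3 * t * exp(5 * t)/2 3/(2 * (s - 5)^2)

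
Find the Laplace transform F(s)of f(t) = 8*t 8/s^2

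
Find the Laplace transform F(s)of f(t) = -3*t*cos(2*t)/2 3*(4 - s^2)/(2*(s^2 + 4)^2)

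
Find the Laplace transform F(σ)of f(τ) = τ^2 2/σ^3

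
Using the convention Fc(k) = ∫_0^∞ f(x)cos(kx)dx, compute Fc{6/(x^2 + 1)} 3*pi*exp(-k)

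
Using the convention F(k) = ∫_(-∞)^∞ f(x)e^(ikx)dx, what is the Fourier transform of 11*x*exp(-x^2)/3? 11*I*sqrt(pi)*k*exp(-k^2/4)/6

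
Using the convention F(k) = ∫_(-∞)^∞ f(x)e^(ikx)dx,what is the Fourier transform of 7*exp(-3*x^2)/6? 7*sqrt(3)*sqrt(pi)*exp(-k^2/12)/18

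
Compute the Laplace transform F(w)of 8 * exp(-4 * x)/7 8/(7 * (w + 4))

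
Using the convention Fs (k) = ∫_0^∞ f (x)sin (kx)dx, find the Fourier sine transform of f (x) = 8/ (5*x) 4*pi/5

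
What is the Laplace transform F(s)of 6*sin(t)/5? 6/(5*(s^2 + 1))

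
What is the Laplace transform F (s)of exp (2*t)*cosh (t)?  (s - 2)/ ( (s - 2)^2 - 1)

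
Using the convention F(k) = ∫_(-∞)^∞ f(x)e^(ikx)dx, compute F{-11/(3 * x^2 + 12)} -11 * pi * exp(-2 * Abs(k))/6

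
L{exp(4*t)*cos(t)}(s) (s - 4)/((s - 4)^2 + 1)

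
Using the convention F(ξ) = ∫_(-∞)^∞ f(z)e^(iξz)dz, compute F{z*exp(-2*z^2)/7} sqrt(2)*I*sqrt(pi)*ξ*exp(-ξ^2/8)/56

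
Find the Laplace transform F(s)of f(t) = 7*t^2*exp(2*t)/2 7/(s - 2)^3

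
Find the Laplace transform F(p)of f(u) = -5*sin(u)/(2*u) -5*atan(1/p)/2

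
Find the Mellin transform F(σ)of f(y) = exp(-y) gamma(σ)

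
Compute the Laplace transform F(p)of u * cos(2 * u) (p^2 - 4)/(p^2 + 4)^2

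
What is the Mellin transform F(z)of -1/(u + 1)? -pi*csc(pi*z)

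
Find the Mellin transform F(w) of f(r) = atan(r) -pi * sec(pi * w/2) /(2 * w) 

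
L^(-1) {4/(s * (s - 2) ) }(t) 4 * exp(t) * sinh(t) 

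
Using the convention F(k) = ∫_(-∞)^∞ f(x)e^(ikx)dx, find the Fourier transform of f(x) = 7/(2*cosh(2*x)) 7*pi/(4*cosh(pi*k/4))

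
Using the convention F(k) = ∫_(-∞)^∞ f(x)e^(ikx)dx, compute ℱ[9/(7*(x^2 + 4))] 9*pi*exp(-2*Abs(k))/14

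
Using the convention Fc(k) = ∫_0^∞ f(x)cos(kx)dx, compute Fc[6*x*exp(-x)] 6*(1 - k^2)/(k^2 + 1)^2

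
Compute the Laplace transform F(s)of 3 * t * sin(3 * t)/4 9 * s/(2 * (s^2 + 9)^2)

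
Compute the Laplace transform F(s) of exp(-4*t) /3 1/(3*(s + 4) ) 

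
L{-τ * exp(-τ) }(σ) -1/(σ + 1) ^2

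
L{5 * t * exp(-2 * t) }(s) 5/(s + 2) ^2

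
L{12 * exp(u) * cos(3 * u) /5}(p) 12 * (p - 1) /(5 * ((p - 1) ^2 + 9) ) 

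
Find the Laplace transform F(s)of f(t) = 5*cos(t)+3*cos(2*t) 3*s/(s^2+4)+5*s/(s^2+1)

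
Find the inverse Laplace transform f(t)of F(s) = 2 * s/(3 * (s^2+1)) 2 * cos(t)/3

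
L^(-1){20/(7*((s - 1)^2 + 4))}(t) 10*exp(t)*sin(2*t)/7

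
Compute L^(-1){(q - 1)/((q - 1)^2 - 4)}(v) exp(v) * cosh(2 * v)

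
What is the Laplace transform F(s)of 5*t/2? 5/(2*s^2)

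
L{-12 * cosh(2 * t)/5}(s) -12 * s/(5 * s^2 - 20)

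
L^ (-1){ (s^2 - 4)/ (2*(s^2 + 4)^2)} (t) t*cos (2*t)/2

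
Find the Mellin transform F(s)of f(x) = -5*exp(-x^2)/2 -5*gamma(s/2)/4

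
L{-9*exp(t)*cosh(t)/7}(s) 9*(1 - s)/(7*s*(s - 2))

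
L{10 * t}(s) 10/s^2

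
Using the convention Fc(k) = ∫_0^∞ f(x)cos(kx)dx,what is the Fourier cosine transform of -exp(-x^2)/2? -sqrt(pi)*exp(-k^2/4)/4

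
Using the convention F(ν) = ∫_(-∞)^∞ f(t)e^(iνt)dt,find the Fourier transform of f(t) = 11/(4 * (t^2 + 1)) 11 * pi * exp(-Abs(ν))/4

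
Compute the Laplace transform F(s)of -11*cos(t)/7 -11*s/(7*s^2 + 7)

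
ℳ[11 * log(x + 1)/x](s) -11 * pi * csc(pi * s)/(s - 1)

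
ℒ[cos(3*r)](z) z/(z^2 + 9)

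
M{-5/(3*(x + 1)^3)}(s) -5*pi*(s - 2)*(s - 1)/(6*sin(pi*s))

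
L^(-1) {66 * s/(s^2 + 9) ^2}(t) 11 * t * sin(3 * t) 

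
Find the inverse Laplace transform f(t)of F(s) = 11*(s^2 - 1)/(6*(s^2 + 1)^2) 11*t*cos(t)/6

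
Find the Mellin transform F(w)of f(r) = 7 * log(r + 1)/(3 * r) -7 * pi * csc(pi * w)/(3 * w - 3)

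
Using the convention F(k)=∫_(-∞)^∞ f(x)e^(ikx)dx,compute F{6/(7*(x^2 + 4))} 3*pi*exp(-2*Abs(k))/7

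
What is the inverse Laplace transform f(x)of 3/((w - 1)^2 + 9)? exp(x)*sin(3*x)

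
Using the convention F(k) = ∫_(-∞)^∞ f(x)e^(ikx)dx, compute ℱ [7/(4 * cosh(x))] 7 * pi/(4 * cosh(pi * k/2))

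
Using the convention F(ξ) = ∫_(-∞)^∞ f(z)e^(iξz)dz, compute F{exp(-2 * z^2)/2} sqrt(2) * sqrt(pi) * exp(-ξ^2/8)/4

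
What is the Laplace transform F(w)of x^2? 2/w^3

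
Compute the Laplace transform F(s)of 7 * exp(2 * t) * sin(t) 7/((s - 2)^2 + 1)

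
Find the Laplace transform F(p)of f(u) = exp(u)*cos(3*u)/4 (p - 1)/(4*((p - 1)^2 + 9))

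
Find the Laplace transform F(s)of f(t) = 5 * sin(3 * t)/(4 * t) 5 * atan(3/s)/4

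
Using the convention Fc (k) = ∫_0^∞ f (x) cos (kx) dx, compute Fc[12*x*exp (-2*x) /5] 12*(4 - k^2) / (5*(k^2+4) ^2) 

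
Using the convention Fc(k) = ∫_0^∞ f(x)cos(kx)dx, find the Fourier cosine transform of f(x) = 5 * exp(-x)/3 5/(3 * (k^2 + 1))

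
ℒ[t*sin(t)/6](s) s/(3*(s^2+1)^2)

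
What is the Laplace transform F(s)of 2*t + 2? 2/s^2 + 2/s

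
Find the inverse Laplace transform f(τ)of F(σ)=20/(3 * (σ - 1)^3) 10 * τ^2 * exp(τ)/3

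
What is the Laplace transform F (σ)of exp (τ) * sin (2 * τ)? 2/ ( (σ - 1)^2 + 4)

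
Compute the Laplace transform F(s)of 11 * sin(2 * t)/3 22/(3 * (s^2 + 4))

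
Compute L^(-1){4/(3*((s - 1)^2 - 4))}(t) 2*exp(t)*sinh(2*t)/3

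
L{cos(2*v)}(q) q/(q^2 + 4)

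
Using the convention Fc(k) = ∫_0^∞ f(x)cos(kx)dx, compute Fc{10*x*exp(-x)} 10*(1 - k^2)/(k^2+1)^2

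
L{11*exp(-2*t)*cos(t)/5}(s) 11*(s + 2)/(5*((s + 2)^2 + 1))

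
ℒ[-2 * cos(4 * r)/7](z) -2 * z/(7 * z^2 + 112)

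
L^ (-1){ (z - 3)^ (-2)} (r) r*exp (3*r)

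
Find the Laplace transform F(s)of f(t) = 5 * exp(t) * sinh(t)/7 5/(7 * s * (s - 2))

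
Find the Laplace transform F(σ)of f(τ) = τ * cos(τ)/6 (σ^2 - 1)/(6 * (σ^2 + 1)^2)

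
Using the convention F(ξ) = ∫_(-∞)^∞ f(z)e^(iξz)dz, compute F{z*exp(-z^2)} I*sqrt(pi)*ξ*exp(-ξ^2/4)/2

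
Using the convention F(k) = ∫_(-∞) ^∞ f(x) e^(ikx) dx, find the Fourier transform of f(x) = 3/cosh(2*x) 3*pi/(2*cosh(pi*k/4) ) 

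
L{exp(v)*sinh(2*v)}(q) 2/((q - 1)^2 - 4)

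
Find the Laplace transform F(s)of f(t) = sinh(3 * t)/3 1/(s^2-9)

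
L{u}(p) p^(-2)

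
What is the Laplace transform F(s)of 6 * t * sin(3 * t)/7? 36 * s/(7 * (s^2 + 9)^2)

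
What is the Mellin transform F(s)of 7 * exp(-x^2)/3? 7 * gamma(s/2)/6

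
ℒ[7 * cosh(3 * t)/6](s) 7 * s/(6 * (s^2 - 9))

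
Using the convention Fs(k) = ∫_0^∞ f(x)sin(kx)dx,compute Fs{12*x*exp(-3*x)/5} 72*k/(5*(k^2 + 9)^2)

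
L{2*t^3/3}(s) 4/s^4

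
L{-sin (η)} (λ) -1/ (λ^2 + 1)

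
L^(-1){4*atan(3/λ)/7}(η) 4*sin(3*η)/(7*η)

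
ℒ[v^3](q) 6/q^4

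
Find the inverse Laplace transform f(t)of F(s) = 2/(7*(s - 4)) 2*exp(4*t)/7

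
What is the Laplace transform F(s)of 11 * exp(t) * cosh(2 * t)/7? 11 * (s - 1)/(7 * ((s - 1)^2 - 4))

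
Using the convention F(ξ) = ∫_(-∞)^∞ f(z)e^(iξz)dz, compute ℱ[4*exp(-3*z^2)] 4*sqrt(3)*sqrt(pi)*exp(-ξ^2/12)/3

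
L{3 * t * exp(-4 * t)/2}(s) 3/(2 * (s + 4)^2)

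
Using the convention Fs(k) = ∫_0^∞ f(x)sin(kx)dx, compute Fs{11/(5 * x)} 11 * pi/10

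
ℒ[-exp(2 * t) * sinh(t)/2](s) -1/(2 * (s - 2)^2 - 2)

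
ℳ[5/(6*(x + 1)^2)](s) -5*pi*(s - 1)/(6*sin(pi*s))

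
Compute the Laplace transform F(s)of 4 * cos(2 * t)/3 4 * s/(3 * (s^2 + 4))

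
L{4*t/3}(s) 4/(3*s^2)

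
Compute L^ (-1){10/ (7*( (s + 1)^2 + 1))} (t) 10*exp (-t)*sin (t)/7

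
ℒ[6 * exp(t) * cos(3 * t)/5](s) 6 * (s - 1)/(5 * ((s - 1)^2 + 9))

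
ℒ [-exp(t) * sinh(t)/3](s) -1/(3 * s * (s - 2))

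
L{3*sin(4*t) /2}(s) 6/(s^2 + 16) 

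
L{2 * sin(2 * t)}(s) 4/(s^2 + 4)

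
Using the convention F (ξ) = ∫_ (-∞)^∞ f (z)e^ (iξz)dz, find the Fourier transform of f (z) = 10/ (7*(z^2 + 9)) 10*pi*exp (-3*Abs (ξ))/21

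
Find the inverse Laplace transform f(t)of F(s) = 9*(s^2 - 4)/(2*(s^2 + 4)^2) 9*t*cos(2*t)/2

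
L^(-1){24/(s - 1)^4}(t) 4 * t^3 * exp(t)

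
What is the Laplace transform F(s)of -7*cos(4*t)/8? -7*s/(8*s^2 + 128)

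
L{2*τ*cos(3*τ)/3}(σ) 2*(σ^2 - 9)/(3*(σ^2 + 9)^2)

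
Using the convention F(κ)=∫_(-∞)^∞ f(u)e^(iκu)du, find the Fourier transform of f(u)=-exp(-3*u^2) -sqrt(3)*sqrt(pi)*exp(-κ^2/12)/3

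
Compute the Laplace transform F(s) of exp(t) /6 1/(6*(s - 1) ) 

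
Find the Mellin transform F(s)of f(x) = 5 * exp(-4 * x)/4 5 * gamma(s)/(4 * 2^(2 * s))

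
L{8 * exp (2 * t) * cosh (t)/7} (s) 8 * (s - 2)/ (7 * ( (s - 2)^2-1))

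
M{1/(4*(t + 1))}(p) pi*csc(pi*p)/4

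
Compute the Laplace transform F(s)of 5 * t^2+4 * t 4/s^2+10/s^3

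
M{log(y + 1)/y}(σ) -pi * csc(pi * σ)/(σ - 1)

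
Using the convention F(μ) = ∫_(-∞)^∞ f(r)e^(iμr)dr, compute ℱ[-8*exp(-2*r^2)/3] -4*sqrt(2)*sqrt(pi)*exp(-μ^2/8)/3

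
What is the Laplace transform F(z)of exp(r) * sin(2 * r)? 2/((z - 1)^2+4)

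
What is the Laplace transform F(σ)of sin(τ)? 1/(σ^2 + 1)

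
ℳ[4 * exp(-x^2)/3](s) 2 * gamma(s/2)/3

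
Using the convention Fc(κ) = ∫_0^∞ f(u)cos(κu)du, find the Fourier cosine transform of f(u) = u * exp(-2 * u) (4 - κ^2)/(κ^2 + 4)^2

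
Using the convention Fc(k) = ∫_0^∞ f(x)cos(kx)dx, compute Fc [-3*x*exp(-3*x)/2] 3*(k^2 - 9)/(2*(k^2+9)^2)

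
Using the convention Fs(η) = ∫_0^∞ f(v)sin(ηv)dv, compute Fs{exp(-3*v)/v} atan(η/3)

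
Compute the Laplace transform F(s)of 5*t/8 5/(8*s^2)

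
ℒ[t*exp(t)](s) (s - 1)^(-2)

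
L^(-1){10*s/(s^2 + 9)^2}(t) 5*t*sin(3*t)/3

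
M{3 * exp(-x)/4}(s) 3 * gamma(s)/4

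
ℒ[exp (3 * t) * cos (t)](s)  (s - 3)/ ( (s - 3)^2+1)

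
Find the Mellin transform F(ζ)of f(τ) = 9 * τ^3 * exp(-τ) 9 * gamma(ζ+3)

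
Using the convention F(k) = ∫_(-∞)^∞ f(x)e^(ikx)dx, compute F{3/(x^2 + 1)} 3 * pi * exp(-Abs(k))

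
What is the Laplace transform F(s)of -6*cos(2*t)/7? -6*s/(7*s^2 + 28)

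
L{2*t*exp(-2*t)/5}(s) 2/(5*(s + 2)^2)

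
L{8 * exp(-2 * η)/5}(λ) 8/(5 * (λ+2))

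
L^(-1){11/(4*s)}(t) 11/4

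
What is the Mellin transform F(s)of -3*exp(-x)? -3*gamma(s)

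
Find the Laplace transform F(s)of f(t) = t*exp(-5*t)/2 1/(2*(s + 5)^2)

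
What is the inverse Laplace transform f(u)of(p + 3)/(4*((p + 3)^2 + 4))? exp(-3*u)*cos(2*u)/4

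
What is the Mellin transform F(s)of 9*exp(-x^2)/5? 9*gamma(s/2)/10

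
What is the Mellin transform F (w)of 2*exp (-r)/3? 2*gamma (w)/3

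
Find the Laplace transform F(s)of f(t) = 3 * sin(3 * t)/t 3 * atan(3/s)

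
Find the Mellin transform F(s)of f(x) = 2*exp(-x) 2*gamma(s)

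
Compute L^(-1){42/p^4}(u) 7*u^3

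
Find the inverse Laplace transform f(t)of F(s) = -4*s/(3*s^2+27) -4*cos(3*t)/3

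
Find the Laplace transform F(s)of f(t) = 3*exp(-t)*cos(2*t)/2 3*(s + 1)/(2*((s + 1)^2 + 4))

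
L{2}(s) 2/s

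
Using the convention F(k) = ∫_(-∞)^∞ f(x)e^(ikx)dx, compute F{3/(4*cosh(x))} 3*pi/(4*cosh(pi*k/2))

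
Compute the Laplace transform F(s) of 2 2/s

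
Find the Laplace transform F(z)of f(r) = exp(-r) 1/(z + 1)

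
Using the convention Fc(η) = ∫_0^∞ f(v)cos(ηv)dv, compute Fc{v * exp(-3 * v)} (9 - η^2)/(η^2 + 9)^2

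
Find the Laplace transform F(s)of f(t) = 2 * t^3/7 12/(7 * s^4)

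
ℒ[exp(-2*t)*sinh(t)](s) 1/((s + 2)^2 - 1)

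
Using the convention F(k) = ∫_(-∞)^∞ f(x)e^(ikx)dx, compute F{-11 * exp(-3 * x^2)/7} -11 * sqrt(3) * sqrt(pi) * exp(-k^2/12)/21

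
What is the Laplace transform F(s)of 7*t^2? 14/s^3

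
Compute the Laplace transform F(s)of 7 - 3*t 7/s - 3/s^2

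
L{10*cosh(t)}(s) 10*s/(s^2 - 1)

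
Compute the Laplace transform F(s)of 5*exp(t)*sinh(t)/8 5/(8*s*(s - 2))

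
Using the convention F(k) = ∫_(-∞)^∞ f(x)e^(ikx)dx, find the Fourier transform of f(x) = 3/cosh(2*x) 3*pi/(2*cosh(pi*k/4))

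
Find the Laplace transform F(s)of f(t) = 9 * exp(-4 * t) 9/(s+4)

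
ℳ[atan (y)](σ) -pi * sec (pi * σ/2)/ (2 * σ)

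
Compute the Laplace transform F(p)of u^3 6/p^4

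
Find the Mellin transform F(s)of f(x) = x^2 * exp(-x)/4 gamma(s+2)/4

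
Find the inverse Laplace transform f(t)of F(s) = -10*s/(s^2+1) -10*cos(t)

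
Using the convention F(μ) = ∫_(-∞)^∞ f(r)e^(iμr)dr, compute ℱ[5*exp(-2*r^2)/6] 5*sqrt(2)*sqrt(pi)*exp(-μ^2/8)/12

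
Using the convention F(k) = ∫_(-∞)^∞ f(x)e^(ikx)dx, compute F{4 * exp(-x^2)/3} 4 * sqrt(pi) * exp(-k^2/4)/3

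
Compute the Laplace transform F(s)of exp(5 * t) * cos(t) (s - 5)/((s - 5)^2 + 1)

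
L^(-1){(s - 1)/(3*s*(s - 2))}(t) exp(t)*cosh(t)/3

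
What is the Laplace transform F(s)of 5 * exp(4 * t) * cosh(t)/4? 5 * (s - 4)/(4 * ((s - 4)^2-1))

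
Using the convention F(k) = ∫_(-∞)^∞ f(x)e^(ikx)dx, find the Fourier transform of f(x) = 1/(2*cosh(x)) pi/(2*cosh(pi*k/2))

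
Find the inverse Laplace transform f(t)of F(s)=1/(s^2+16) sin(4*t)/4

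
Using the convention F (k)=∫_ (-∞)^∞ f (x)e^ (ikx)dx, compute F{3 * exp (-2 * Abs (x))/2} 6/ (k^2 + 4)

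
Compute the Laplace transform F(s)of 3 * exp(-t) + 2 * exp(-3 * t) 3/(s + 1) + 2/(s + 3)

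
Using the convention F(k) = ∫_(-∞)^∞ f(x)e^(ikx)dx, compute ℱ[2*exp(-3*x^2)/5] 2*sqrt(3)*sqrt(pi)*exp(-k^2/12)/15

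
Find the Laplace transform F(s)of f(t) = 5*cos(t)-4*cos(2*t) 5*s/(s^2 + 1)-4*s/(s^2 + 4)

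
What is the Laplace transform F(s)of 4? 4/s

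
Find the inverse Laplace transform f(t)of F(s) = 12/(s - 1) 12*exp(t)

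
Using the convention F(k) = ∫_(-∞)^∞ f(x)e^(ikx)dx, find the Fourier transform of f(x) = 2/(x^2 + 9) 2*pi*exp(-3*Abs(k))/3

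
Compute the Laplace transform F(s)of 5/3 5/(3 * s)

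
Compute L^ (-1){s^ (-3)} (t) t^2/2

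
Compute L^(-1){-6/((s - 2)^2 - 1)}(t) -6*exp(2*t)*sinh(t)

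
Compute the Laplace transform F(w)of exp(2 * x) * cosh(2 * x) (w - 2)/(w * (w - 4))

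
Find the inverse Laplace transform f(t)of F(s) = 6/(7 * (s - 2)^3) 3 * t^2 * exp(2 * t)/7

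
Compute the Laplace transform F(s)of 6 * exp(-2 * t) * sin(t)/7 6/(7 * ((s + 2)^2 + 1))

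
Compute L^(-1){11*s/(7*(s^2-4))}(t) 11*cosh(2*t)/7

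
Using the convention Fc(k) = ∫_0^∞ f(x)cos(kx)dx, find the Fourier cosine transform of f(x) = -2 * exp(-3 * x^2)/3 -sqrt(3) * sqrt(pi) * exp(-k^2/12)/9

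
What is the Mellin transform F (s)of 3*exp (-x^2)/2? 3*gamma (s/2)/4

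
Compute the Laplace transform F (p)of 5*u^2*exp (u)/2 5/ (p - 1)^3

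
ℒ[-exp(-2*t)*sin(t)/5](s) -1/(5*(s + 2)^2 + 5)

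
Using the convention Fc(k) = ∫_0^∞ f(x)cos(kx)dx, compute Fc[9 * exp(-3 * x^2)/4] 3 * sqrt(3) * sqrt(pi) * exp(-k^2/12)/8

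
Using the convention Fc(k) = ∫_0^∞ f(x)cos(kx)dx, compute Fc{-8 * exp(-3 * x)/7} -24/(7 * k^2 + 63)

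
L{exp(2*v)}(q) 1/(q - 2)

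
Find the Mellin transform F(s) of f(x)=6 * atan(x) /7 -3 * pi * sec(pi * s/2) /(7 * s) 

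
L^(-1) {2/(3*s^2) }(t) 2*t/3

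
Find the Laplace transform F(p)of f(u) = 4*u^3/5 24/(5*p^4)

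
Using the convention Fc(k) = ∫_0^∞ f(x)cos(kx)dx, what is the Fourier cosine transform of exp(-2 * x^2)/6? sqrt(2) * sqrt(pi) * exp(-k^2/8)/24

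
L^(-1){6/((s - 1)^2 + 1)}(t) 6*exp(t)*sin(t)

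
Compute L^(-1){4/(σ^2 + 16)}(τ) sin(4 * τ)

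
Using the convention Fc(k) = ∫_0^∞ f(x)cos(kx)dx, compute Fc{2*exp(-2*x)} 4/(k^2 + 4)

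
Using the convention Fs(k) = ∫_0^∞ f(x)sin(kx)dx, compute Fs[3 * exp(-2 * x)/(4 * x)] 3 * atan(k/2)/4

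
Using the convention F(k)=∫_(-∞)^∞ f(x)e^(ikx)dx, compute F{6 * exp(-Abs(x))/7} 12/(7 * (k^2 + 1))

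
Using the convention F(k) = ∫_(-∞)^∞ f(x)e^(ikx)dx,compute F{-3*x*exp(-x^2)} -3*I*sqrt(pi)*k*exp(-k^2/4)/2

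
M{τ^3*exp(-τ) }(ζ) gamma(ζ + 3) 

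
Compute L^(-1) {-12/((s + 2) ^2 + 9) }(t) -4 * exp(-2 * t) * sin(3 * t) 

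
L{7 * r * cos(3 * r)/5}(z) 7 * (z^2 - 9)/(5 * (z^2 + 9)^2)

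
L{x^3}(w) 6/w^4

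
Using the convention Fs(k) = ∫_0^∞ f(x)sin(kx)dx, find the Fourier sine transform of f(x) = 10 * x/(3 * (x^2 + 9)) 5 * pi * exp(-3 * k)/3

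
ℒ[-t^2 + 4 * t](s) 4/s^2 - 2/s^3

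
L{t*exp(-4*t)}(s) (s + 4)^(-2)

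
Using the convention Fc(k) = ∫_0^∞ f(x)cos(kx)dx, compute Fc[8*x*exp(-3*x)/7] 8*(9 - k^2)/(7*(k^2 + 9)^2)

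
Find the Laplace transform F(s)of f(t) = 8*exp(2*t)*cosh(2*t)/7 8*(s - 2)/(7*s*(s - 4))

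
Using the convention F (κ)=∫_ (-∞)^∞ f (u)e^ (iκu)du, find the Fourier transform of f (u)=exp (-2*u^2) sqrt (2)*sqrt (pi)*exp (-κ^2/8)/2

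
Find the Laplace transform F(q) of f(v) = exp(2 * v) 1/(q - 2) 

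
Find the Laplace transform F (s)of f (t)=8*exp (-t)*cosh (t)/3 8*(s + 1)/ (3*s*(s + 2))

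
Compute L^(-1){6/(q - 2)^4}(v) v^3 * exp(2 * v)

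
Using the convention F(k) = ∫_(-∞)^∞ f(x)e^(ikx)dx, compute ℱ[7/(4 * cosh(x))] 7 * pi/(4 * cosh(pi * k/2))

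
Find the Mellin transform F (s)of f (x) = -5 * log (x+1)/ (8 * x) 5 * pi * csc (pi * s)/ (8 * (s - 1))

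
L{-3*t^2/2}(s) -3/s^3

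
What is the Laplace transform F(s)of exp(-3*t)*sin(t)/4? 1/(4*((s+3)^2+1))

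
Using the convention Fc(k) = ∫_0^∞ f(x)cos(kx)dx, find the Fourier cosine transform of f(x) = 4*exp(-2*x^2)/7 sqrt(2)*sqrt(pi)*exp(-k^2/8)/7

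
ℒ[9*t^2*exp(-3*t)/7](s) 18/(7*(s + 3)^3)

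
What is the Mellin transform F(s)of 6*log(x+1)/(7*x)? -6*pi*csc(pi*s)/(7*s - 7)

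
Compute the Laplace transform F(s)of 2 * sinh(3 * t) 6/(s^2 - 9)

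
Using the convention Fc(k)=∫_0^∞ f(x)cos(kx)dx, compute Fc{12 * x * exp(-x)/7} 12 * (1 - k^2)/(7 * (k^2+1)^2)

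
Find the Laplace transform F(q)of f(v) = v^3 6/q^4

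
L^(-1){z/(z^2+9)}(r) cos(3*r)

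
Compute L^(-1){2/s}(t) 2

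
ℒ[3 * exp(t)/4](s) 3/(4 * (s - 1))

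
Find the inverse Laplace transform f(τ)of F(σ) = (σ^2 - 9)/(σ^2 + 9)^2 τ*cos(3*τ)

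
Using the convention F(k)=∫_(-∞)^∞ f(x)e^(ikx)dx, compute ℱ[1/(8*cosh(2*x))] pi/(16*cosh(pi*k/4))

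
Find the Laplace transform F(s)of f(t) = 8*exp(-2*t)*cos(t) 8*(s+2)/((s+2)^2+1)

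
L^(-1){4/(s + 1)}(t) 4*exp(-t)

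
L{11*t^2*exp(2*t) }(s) 22/(s - 2) ^3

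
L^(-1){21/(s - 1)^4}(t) 7 * t^3 * exp(t)/2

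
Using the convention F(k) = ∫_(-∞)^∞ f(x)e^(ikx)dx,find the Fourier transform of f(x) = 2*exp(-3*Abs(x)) 12/(k^2+9)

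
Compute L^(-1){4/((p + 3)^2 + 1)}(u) 4*exp(-3*u)*sin(u)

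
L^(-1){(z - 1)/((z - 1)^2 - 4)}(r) exp(r)*cosh(2*r)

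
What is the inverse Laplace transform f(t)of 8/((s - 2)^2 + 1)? 8*exp(2*t)*sin(t)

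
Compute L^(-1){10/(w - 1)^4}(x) 5*x^3*exp(x)/3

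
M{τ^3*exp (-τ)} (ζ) gamma (ζ + 3)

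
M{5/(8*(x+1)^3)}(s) 5*pi*(s - 2)*(s - 1)/(16*sin(pi*s))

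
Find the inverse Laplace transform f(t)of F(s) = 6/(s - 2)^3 3 * t^2 * exp(2 * t)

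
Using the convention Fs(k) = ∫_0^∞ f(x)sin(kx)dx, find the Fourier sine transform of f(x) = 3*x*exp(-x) 6*k/(k^2+1)^2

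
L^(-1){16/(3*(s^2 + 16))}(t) 4*sin(4*t)/3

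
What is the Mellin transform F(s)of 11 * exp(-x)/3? 11 * gamma(s)/3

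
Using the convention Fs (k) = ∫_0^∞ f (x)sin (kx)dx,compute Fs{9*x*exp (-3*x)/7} 54*k/ (7*(k^2 + 9)^2)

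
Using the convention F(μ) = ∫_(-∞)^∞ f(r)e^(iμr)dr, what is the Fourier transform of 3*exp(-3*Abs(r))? 18/(μ^2 + 9)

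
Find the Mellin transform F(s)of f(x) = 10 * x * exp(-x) 10 * gamma(s + 1)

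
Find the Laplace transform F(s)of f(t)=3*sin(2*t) 6/(s^2 + 4)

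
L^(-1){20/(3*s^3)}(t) 10*t^2/3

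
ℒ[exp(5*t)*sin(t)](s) 1/((s - 5)^2+1)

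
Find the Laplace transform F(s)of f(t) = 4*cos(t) 4*s/(s^2 + 1)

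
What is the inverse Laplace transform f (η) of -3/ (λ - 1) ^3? -3*η^2*exp (η) /2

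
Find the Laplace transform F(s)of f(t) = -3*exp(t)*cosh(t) 3*(1 - s)/(s*(s - 2))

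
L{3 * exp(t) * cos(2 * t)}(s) 3 * (s - 1)/((s - 1)^2 + 4)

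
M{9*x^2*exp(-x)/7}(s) 9*gamma(s + 2)/7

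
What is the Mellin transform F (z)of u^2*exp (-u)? gamma (z + 2)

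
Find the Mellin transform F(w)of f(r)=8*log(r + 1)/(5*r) -8*pi*csc(pi*w)/(5*w - 5)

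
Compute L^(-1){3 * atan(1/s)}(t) 3 * sin(t)/t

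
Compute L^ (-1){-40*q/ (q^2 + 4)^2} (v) -10*v*sin (2*v)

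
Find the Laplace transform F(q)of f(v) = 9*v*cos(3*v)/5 9*(q^2 - 9)/(5*(q^2 + 9)^2)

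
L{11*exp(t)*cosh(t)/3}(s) 11*(s - 1)/(3*s*(s - 2))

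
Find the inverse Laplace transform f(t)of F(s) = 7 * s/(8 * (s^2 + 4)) 7 * cos(2 * t)/8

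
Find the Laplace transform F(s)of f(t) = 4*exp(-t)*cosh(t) 4*(s + 1)/(s*(s + 2))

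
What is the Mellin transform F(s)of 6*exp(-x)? 6*gamma(s)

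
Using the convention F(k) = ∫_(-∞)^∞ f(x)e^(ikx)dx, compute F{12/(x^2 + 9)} 4 * pi * exp(-3 * Abs(k))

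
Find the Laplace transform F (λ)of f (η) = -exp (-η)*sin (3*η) -3/ ( (λ + 1)^2 + 9)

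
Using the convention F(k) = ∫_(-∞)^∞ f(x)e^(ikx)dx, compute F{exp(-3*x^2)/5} sqrt(3)*sqrt(pi)*exp(-k^2/12)/15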